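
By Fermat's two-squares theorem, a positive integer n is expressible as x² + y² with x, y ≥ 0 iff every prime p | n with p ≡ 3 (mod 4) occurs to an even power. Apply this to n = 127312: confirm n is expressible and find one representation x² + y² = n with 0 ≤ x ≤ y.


Step 1: Factor n = 127312 = 2^4 · 73 · 109.
Step 2: Check the mod-4 condition on each prime factor: 2 = 2 (special); 73 ≡ 1 (mod 4), exponent 1; 109 ≡ 1 (mod 4), exponent 1.
All primes ≡ 3 (mod 4) appear to even exponent (or don't appear), so by the two-squares theorem n IS expressible as a sum of two squares.
Step 3: Build a representation. Group n = k² · m with k = 4 and m = 73 · 109 = 7957 (a product of primes ≡ 1 (mod 4)); a representation of m scales to one of n via (k·x)² + (k·y)² = k²(x² + y²). Each prime p ≡ 1 (mod 4) is itself a sum of two squares; find a² by testing p − a² for a perfect square:
  73: 73 − 1² = 72, 73 − 2² = 69, 73 − 3² = 64 = 8² ⇒ 73 = 3² + 8².
  109: 109 − 1² = 108, 109 − 2² = 105, 109 − 3² = 100 = 10² ⇒ 109 = 3² + 10².
  Combine using the Brahmagupta–Fibonacci identity (a² + b²)(c² + d²) = (ac − bd)² + (ad + bc)² = (ac + bd)² + (ad − bc)²:
  73 · 109 = 7957: from (3² + 8²)(3² + 10²), take (3·3 − 8·10, 3·10 + 8·3) = (9 − 80, 30 + 24) = (-71, 54); dropping signs (only squares matter) gives (71, 54); check 71² + 54² = 5041 + 2916 = 7957 ✓.
  Scale by k = 4: (4·71, 4·54) = (284, 216).
Step 4: Order so x ≤ y and verify: 216² + 284² = 46656 + 80656 = 127312 = n. ✓

n = 127312 = 216² + 284² (one valid representation with x ≤ y).


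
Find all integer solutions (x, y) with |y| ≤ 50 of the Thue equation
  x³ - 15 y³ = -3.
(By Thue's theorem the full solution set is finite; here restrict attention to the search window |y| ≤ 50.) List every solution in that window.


The equation is x³ - 15y³ = -3. For fixed y, x³ = 15·y³ − 3, so a solution requires the RHS to be a perfect cube.
Strategy: iterate y from -50 to 50, compute RHS = 15·y³ − 3, and check whether it is a (positive or negative) perfect cube.
Check small values of y:
  y = 0: RHS = -3 is not a perfect cube.
  y = 1: RHS = 12 is not a perfect cube.
  y = -1: RHS = -18 is not a perfect cube.
  y = 2: RHS = 117 is not a perfect cube.
  y = -2: RHS = -123 is not a perfect cube.
  y = 3: RHS = 402 is not a perfect cube.
  y = -3: RHS = -408 is not a perfect cube.
Continuing the search up to |y| = 50 finds no solutions either.
No (x, y) in the scanned range satisfies the equation.

No integer solutions with |y| ≤ 50.


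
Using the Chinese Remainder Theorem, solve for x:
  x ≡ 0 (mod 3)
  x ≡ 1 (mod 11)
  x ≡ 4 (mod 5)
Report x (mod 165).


Moduli 3, 11, 5 are pairwise coprime; by CRT there is a unique solution modulo M = 3 · 11 · 5 = 165.
Solve pairwise, accumulating the modulus:
  Start with x ≡ 0 (mod 3).
  Combine with x ≡ 1 (mod 11): since gcd(3, 11) = 1, we get a unique residue mod 33.
    Write x = 0 + 3·t and substitute into x ≡ 1 (mod 11): 3·t ≡ 1 − 0 = 1 (mod 11).
    The inverse of 3 mod 11 is 4 (since 3·4 = 12 = 1·11 + 1), so t ≡ 4·1 = 4 ≡ 4 (mod 11).
    Then x = 0 + 3·4 = 12, valid modulo lcm(3, 11) = 33: x ≡ 12 (mod 33).
  Combine with x ≡ 4 (mod 5): since gcd(33, 5) = 1, we get a unique residue mod 165.
    Write x = 12 + 33·t and substitute into x ≡ 4 (mod 5): 33·t ≡ 4 − 12 = -8 (mod 5).
    Reduce coefficients mod 5: 3·t ≡ 2 (mod 5).
    The inverse of 3 mod 5 is 2 (since 3·2 = 6 = 1·5 + 1), so t ≡ 2·2 = 4 ≡ 4 (mod 5).
    Then x = 12 + 33·4 = 144, valid modulo lcm(33, 5) = 165: x ≡ 144 (mod 165).
Verify: 144 mod 3 = 0 ✓, 144 mod 11 = 1 ✓, 144 mod 5 = 4 ✓.

x ≡ 144 (mod 165).


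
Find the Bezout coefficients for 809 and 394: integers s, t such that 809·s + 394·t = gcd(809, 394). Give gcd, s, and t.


Euclidean algorithm on (809, 394) — divide until remainder is 0:
  809 = 2 · 394 + 21
  394 = 18 · 21 + 16
  21 = 1 · 16 + 5
  16 = 3 · 5 + 1
  5 = 5 · 1 + 0
gcd(809, 394) = 1.
Track Bezout coefficients alongside the remainders: start with r₀ = 809 = a·1 + b·0 (s = 1, t = 0) and r₁ = 394 = a·0 + b·1 (s = 0, t = 1); each new remainder r_{k+1} = r_{k-1} − q_k·r_k inherits s_{k+1} = s_{k-1} − q_k·s_k, t_{k+1} = t_{k-1} − q_k·t_k, so r_k = a·s_k + b·t_k at every step:
  q = 2: r = 21, s = 1 − 2·0 = 1, t = 0 − 2·1 = -2  (check: 809·1 + 394·(-2) = 21)
  q = 18: r = 16, s = 0 − 18·1 = -18, t = 1 − 18·(-2) = 37  (check: 809·(-18) + 394·37 = 16)
  q = 1: r = 5, s = 1 − 1·(-18) = 19, t = -2 − 1·37 = -39  (check: 809·19 + 394·(-39) = 5)
  q = 3: r = 1, s = -18 − 3·19 = -75, t = 37 − 3·(-39) = 154  (check: 809·(-75) + 394·154 = 1)
The row with r = 1 (the gcd) gives the Bezout coefficients s = -75, t = 154.
Result: 809 · (-75) + 394 · (154) = 1.

gcd(809, 394) = 1; s = -75, t = 154 (check: 809·(-75) + 394·154 = 1).


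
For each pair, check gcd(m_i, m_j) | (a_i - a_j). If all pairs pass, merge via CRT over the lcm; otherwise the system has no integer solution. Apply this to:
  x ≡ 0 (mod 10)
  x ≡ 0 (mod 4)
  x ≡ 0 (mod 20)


Moduli 10, 4, 20 are not pairwise coprime, so CRT works modulo lcm(m_i) when all pairwise compatibility conditions hold.
Pairwise compatibility: gcd(m_i, m_j) must divide a_i - a_j for every pair.
Merge one congruence at a time:
  Start: x ≡ 0 (mod 10).
  Combine with x ≡ 0 (mod 4): gcd(10, 4) = 2; 0 - 0 = 0, which IS divisible by 2, so compatible.
    Write x = 0 + 10·t and substitute into x ≡ 0 (mod 4): 10·t ≡ 0 − 0 = 0 (mod 4).
    Divide the congruence (and modulus) by g = 2: 5·t ≡ 0 (mod 2).
    Reduce coefficients mod 2: 1·t ≡ 0 (mod 2).
    So t ≡ 0 (mod 2).
    Then x = 0 + 10·0 = 0, valid modulo lcm(10, 4) = 20: x ≡ 0 (mod 20).
  Combine with x ≡ 0 (mod 20): gcd(20, 20) = 20; 0 - 0 = 0, which IS divisible by 20, so compatible.
    Write x = 0 + 20·t and substitute into x ≡ 0 (mod 20): 20·t ≡ 0 − 0 = 0 (mod 20).
    Divide the congruence (and modulus) by g = 20: 1·t ≡ 0 (mod 1).
    Modulo 1 every t works; take t = 0.
    Then x = 0 + 20·0 = 0, valid modulo lcm(20, 20) = 20: x ≡ 0 (mod 20).
Verify: 0 mod 10 = 0, 0 mod 4 = 0, 0 mod 20 = 0.

x ≡ 0 (mod 20).


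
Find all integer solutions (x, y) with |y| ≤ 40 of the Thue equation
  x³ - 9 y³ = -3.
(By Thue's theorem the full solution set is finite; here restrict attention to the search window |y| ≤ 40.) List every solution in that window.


The equation is x³ - 9y³ = -3. For fixed y, x³ = 9·y³ − 3, so a solution requires the RHS to be a perfect cube.
Strategy: iterate y from -40 to 40, compute RHS = 9·y³ − 3, and check whether it is a (positive or negative) perfect cube.
Check small values of y:
  y = 0: RHS = -3 is not a perfect cube.
  y = 1: RHS = 6 is not a perfect cube.
  y = -1: RHS = -12 is not a perfect cube.
  y = 2: RHS = 69 is not a perfect cube.
  y = -2: RHS = -75 is not a perfect cube.
  y = 3: RHS = 240 is not a perfect cube.
  y = -3: RHS = -246 is not a perfect cube.
Continuing the search up to |y| = 40 finds no solutions either.
No (x, y) in the scanned range satisfies the equation.

No integer solutions with |y| ≤ 40.


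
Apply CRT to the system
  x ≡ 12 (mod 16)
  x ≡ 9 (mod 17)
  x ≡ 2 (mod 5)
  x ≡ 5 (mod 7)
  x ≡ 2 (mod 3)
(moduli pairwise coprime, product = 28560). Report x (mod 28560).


Product of moduli M = 16 · 17 · 5 · 7 · 3 = 28560.
Merge one congruence at a time:
  Start: x ≡ 12 (mod 16).
  Combine with x ≡ 9 (mod 17); new modulus lcm = 272.
    Write x = 12 + 16·t and substitute into x ≡ 9 (mod 17): 16·t ≡ 9 − 12 = -3 (mod 17).
    Reduce coefficients mod 17: 16·t ≡ 14 (mod 17).
    The inverse of 16 mod 17 is 16 (since 16·16 = 256 = 15·17 + 1), so t ≡ 16·14 = 224 ≡ 3 (mod 17).
    Then x = 12 + 16·3 = 60, valid modulo lcm(16, 17) = 272: x ≡ 60 (mod 272).
  Combine with x ≡ 2 (mod 5); new modulus lcm = 1360.
    Write x = 60 + 272·t and substitute into x ≡ 2 (mod 5): 272·t ≡ 2 − 60 = -58 (mod 5).
    Reduce coefficients mod 5: 2·t ≡ 2 (mod 5).
    The inverse of 2 mod 5 is 3 (since 2·3 = 6 = 1·5 + 1), so t ≡ 3·2 = 6 ≡ 1 (mod 5).
    Then x = 60 + 272·1 = 332, valid modulo lcm(272, 5) = 1360: x ≡ 332 (mod 1360).
  Combine with x ≡ 5 (mod 7); new modulus lcm = 9520.
    Write x = 332 + 1360·t and substitute into x ≡ 5 (mod 7): 1360·t ≡ 5 − 332 = -327 (mod 7).
    Reduce coefficients mod 7: 2·t ≡ 2 (mod 7).
    The inverse of 2 mod 7 is 4 (since 2·4 = 8 = 1·7 + 1), so t ≡ 4·2 = 8 ≡ 1 (mod 7).
    Then x = 332 + 1360·1 = 1692, valid modulo lcm(1360, 7) = 9520: x ≡ 1692 (mod 9520).
  Combine with x ≡ 2 (mod 3); new modulus lcm = 28560.
    Write x = 1692 + 9520·t and substitute into x ≡ 2 (mod 3): 9520·t ≡ 2 − 1692 = -1690 (mod 3).
    Reduce coefficients mod 3: 1·t ≡ 2 (mod 3).
    So t ≡ 2 (mod 3).
    Then x = 1692 + 9520·2 = 20732, valid modulo lcm(9520, 3) = 28560: x ≡ 20732 (mod 28560).
Verify against each original: 20732 mod 16 = 12, 20732 mod 17 = 9, 20732 mod 5 = 2, 20732 mod 7 = 5, 20732 mod 3 = 2.

x ≡ 20732 (mod 28560).


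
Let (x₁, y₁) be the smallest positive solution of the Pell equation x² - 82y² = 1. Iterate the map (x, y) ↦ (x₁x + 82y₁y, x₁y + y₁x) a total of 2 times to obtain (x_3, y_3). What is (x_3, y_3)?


Step 1: Find the fundamental solution (x₁, y₁) of x² - 82y² = 1.
  Expand √82 as a continued fraction. a₀ = ⌊√82⌋ = 9; iterate m_{k+1} = d_k·a_k − m_k, d_{k+1} = (82 − m_{k+1}²)/d_k, a_{k+1} = ⌊(a₀ + m_{k+1})/d_{k+1}⌋ (starting m₀ = 0, d₀ = 1), with convergents p_k = a_k·p_{k-1} + p_{k-2}, q_k = a_k·q_{k-1} + q_{k-2} (p₋₁ = 1, q₋₁ = 0):
  k = 0: a₀ = 9; p₀/q₀ = 9/1; p₀² − 82·q₀² = 81 − 82 = -1.
  k = 1: m = 9, d = 1, a = ⌊(9 + 9)/1⌋ = 18; p/q = (18·9 + 1)/(18·1 + 0) = 163/18; p² − 82·q² = 26569 − 26568 = 1.
  The first convergent with p² − 82·q² = 1 gives the fundamental solution (x₁, y₁) = (163, 18).
Step 2: Apply the recurrence (x_{n+1}, y_{n+1}) = (x₁x_n + 82y₁y_n, x₁y_n + y₁x_n) repeatedly.
  From (x_1, y_1) = (163, 18): x_2 = 163·163 + 82·18·18 = 53137; y_2 = 163·18 + 18·163 = 5868.
  From (x_2, y_2) = (53137, 5868): x_3 = 163·53137 + 82·18·5868 = 17322499; y_3 = 163·5868 + 18·53137 = 1912950.
Step 3: Verify x_3² - 82·y_3² = 300068971605001 - 300068971605000 = 1 (should be 1). ✓

(x_1, y_1) = (163, 18); (x_3, y_3) = (17322499, 1912950).


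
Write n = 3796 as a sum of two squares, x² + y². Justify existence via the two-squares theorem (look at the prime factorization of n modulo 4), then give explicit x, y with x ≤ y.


Step 1: Factor n = 3796 = 2^2 · 13 · 73.
Step 2: Check the mod-4 condition on each prime factor: 2 = 2 (special); 13 ≡ 1 (mod 4), exponent 1; 73 ≡ 1 (mod 4), exponent 1.
All primes ≡ 3 (mod 4) appear to even exponent (or don't appear), so by the two-squares theorem n IS expressible as a sum of two squares.
Step 3: Build a representation. Group n = k² · m with k = 2 and m = 13 · 73 = 949 (a product of primes ≡ 1 (mod 4)); a representation of m scales to one of n via (k·x)² + (k·y)² = k²(x² + y²). Each prime p ≡ 1 (mod 4) is itself a sum of two squares; find a² by testing p − a² for a perfect square:
  13: 13 − 1² = 12, 13 − 2² = 9 = 3² ⇒ 13 = 2² + 3².
  73: 73 − 1² = 72, 73 − 2² = 69, 73 − 3² = 64 = 8² ⇒ 73 = 3² + 8².
  Combine using the Brahmagupta–Fibonacci identity (a² + b²)(c² + d²) = (ac − bd)² + (ad + bc)² = (ac + bd)² + (ad − bc)²:
  13 · 73 = 949: from (2² + 3²)(3² + 8²), take (2·3 − 3·8, 2·8 + 3·3) = (6 − 24, 16 + 9) = (-18, 25); dropping signs (only squares matter) gives (18, 25); check 18² + 25² = 324 + 625 = 949 ✓.
  Scale by k = 2: (2·18, 2·25) = (36, 50).
Step 4: Order so x ≤ y and verify: 36² + 50² = 1296 + 2500 = 3796 = n. ✓

n = 3796 = 36² + 50² (one valid representation with x ≤ y).


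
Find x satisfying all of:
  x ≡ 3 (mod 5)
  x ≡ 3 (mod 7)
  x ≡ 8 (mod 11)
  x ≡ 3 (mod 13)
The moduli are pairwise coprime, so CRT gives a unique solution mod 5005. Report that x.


Product of moduli M = 5 · 7 · 11 · 13 = 5005.
Merge one congruence at a time:
  Start: x ≡ 3 (mod 5).
  Combine with x ≡ 3 (mod 7); new modulus lcm = 35.
    Write x = 3 + 5·t and substitute into x ≡ 3 (mod 7): 5·t ≡ 3 − 3 = 0 (mod 7).
    The inverse of 5 mod 7 is 3 (since 5·3 = 15 = 2·7 + 1), so t ≡ 3·0 = 0 ≡ 0 (mod 7).
    Then x = 3 + 5·0 = 3, valid modulo lcm(5, 7) = 35: x ≡ 3 (mod 35).
  Combine with x ≡ 8 (mod 11); new modulus lcm = 385.
    Write x = 3 + 35·t and substitute into x ≡ 8 (mod 11): 35·t ≡ 8 − 3 = 5 (mod 11).
    Reduce coefficients mod 11: 2·t ≡ 5 (mod 11).
    The inverse of 2 mod 11 is 6 (since 2·6 = 12 = 1·11 + 1), so t ≡ 6·5 = 30 ≡ 8 (mod 11).
    Then x = 3 + 35·8 = 283, valid modulo lcm(35, 11) = 385: x ≡ 283 (mod 385).
  Combine with x ≡ 3 (mod 13); new modulus lcm = 5005.
    Write x = 283 + 385·t and substitute into x ≡ 3 (mod 13): 385·t ≡ 3 − 283 = -280 (mod 13).
    Reduce coefficients mod 13: 8·t ≡ 6 (mod 13).
    The inverse of 8 mod 13 is 5 (since 8·5 = 40 = 3·13 + 1), so t ≡ 5·6 = 30 ≡ 4 (mod 13).
    Then x = 283 + 385·4 = 1823, valid modulo lcm(385, 13) = 5005: x ≡ 1823 (mod 5005).
Verify against each original: 1823 mod 5 = 3, 1823 mod 7 = 3, 1823 mod 11 = 8, 1823 mod 13 = 3.

x ≡ 1823 (mod 5005).


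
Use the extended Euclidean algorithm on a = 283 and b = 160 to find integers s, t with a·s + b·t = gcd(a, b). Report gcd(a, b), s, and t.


Euclidean algorithm on (283, 160) — divide until remainder is 0:
  283 = 1 · 160 + 123
  160 = 1 · 123 + 37
  123 = 3 · 37 + 12
  37 = 3 · 12 + 1
  12 = 12 · 1 + 0
gcd(283, 160) = 1.
Track Bezout coefficients alongside the remainders: start with r₀ = 283 = a·1 + b·0 (s = 1, t = 0) and r₁ = 160 = a·0 + b·1 (s = 0, t = 1); each new remainder r_{k+1} = r_{k-1} − q_k·r_k inherits s_{k+1} = s_{k-1} − q_k·s_k, t_{k+1} = t_{k-1} − q_k·t_k, so r_k = a·s_k + b·t_k at every step:
  q = 1: r = 123, s = 1 − 1·0 = 1, t = 0 − 1·1 = -1  (check: 283·1 + 160·(-1) = 123)
  q = 1: r = 37, s = 0 − 1·1 = -1, t = 1 − 1·(-1) = 2  (check: 283·(-1) + 160·2 = 37)
  q = 3: r = 12, s = 1 − 3·(-1) = 4, t = -1 − 3·2 = -7  (check: 283·4 + 160·(-7) = 12)
  q = 3: r = 1, s = -1 − 3·4 = -13, t = 2 − 3·(-7) = 23  (check: 283·(-13) + 160·23 = 1)
The row with r = 1 (the gcd) gives the Bezout coefficients s = -13, t = 23.
Result: 283 · (-13) + 160 · (23) = 1.

gcd(283, 160) = 1; s = -13, t = 23 (check: 283·(-13) + 160·23 = 1).


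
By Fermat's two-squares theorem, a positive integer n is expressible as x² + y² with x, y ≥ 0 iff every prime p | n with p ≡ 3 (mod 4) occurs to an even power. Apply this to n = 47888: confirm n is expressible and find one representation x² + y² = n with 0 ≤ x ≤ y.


Step 1: Factor n = 47888 = 2^4 · 41 · 73.
Step 2: Check the mod-4 condition on each prime factor: 2 = 2 (special); 41 ≡ 1 (mod 4), exponent 1; 73 ≡ 1 (mod 4), exponent 1.
All primes ≡ 3 (mod 4) appear to even exponent (or don't appear), so by the two-squares theorem n IS expressible as a sum of two squares.
Step 3: Build a representation. Group n = k² · m with k = 4 and m = 41 · 73 = 2993 (a product of primes ≡ 1 (mod 4)); a representation of m scales to one of n via (k·x)² + (k·y)² = k²(x² + y²). Each prime p ≡ 1 (mod 4) is itself a sum of two squares; find a² by testing p − a² for a perfect square:
  41: 41 − 1² = 40, 41 − 2² = 37, 41 − 3² = 32, 41 − 4² = 25 = 5² ⇒ 41 = 4² + 5².
  73: 73 − 1² = 72, 73 − 2² = 69, 73 − 3² = 64 = 8² ⇒ 73 = 3² + 8².
  Combine using the Brahmagupta–Fibonacci identity (a² + b²)(c² + d²) = (ac − bd)² + (ad + bc)² = (ac + bd)² + (ad − bc)²:
  41 · 73 = 2993: from (4² + 5²)(3² + 8²), take (4·3 − 5·8, 4·8 + 5·3) = (12 − 40, 32 + 15) = (-28, 47); dropping signs (only squares matter) gives (28, 47); check 28² + 47² = 784 + 2209 = 2993 ✓.
  Scale by k = 4: (4·28, 4·47) = (112, 188).
Step 4: Order so x ≤ y and verify: 112² + 188² = 12544 + 35344 = 47888 = n. ✓

n = 47888 = 112² + 188² (one valid representation with x ≤ y).


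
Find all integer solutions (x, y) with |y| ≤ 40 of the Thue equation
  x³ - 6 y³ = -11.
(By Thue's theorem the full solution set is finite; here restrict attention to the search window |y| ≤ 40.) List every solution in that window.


The equation is x³ - 6y³ = -11. For fixed y, x³ = 6·y³ − 11, so a solution requires the RHS to be a perfect cube.
Strategy: iterate y from -40 to 40, compute RHS = 6·y³ − 11, and check whether it is a (positive or negative) perfect cube.
Check small values of y:
  y = 0: RHS = -11 is not a perfect cube.
  y = 1: RHS = -5 is not a perfect cube.
  y = -1: RHS = -17 is not a perfect cube.
  y = 2: RHS = 37 is not a perfect cube.
  y = -2: RHS = -59 is not a perfect cube.
  y = 3: RHS = 151 is not a perfect cube.
  y = -3: RHS = -173 is not a perfect cube.
Continuing the search up to |y| = 40 finds no solutions either.
No (x, y) in the scanned range satisfies the equation.

No integer solutions with |y| ≤ 40.


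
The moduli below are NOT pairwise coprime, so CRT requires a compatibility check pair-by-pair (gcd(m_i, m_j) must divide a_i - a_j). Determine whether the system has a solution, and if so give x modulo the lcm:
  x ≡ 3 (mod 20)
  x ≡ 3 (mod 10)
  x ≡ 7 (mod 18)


Moduli 20, 10, 18 are not pairwise coprime, so CRT works modulo lcm(m_i) when all pairwise compatibility conditions hold.
Pairwise compatibility: gcd(m_i, m_j) must divide a_i - a_j for every pair.
Merge one congruence at a time:
  Start: x ≡ 3 (mod 20).
  Combine with x ≡ 3 (mod 10): gcd(20, 10) = 10; 3 - 3 = 0, which IS divisible by 10, so compatible.
    Write x = 3 + 20·t and substitute into x ≡ 3 (mod 10): 20·t ≡ 3 − 3 = 0 (mod 10).
    Divide the congruence (and modulus) by g = 10: 2·t ≡ 0 (mod 1).
    Modulo 1 every t works; take t = 0.
    Then x = 3 + 20·0 = 3, valid modulo lcm(20, 10) = 20: x ≡ 3 (mod 20).
  Combine with x ≡ 7 (mod 18): gcd(20, 18) = 2; 7 - 3 = 4, which IS divisible by 2, so compatible.
    Write x = 3 + 20·t and substitute into x ≡ 7 (mod 18): 20·t ≡ 7 − 3 = 4 (mod 18).
    Divide the congruence (and modulus) by g = 2: 10·t ≡ 2 (mod 9).
    Reduce coefficients mod 9: 1·t ≡ 2 (mod 9).
    So t ≡ 2 (mod 9).
    Then x = 3 + 20·2 = 43, valid modulo lcm(20, 18) = 180: x ≡ 43 (mod 180).
Verify: 43 mod 20 = 3, 43 mod 10 = 3, 43 mod 18 = 7.

x ≡ 43 (mod 180).


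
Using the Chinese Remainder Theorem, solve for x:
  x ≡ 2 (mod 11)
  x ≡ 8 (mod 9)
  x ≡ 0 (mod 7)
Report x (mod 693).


Moduli 11, 9, 7 are pairwise coprime; by CRT there is a unique solution modulo M = 11 · 9 · 7 = 693.
Solve pairwise, accumulating the modulus:
  Start with x ≡ 2 (mod 11).
  Combine with x ≡ 8 (mod 9): since gcd(11, 9) = 1, we get a unique residue mod 99.
    Write x = 2 + 11·t and substitute into x ≡ 8 (mod 9): 11·t ≡ 8 − 2 = 6 (mod 9).
    Reduce coefficients mod 9: 2·t ≡ 6 (mod 9).
    The inverse of 2 mod 9 is 5 (since 2·5 = 10 = 1·9 + 1), so t ≡ 5·6 = 30 ≡ 3 (mod 9).
    Then x = 2 + 11·3 = 35, valid modulo lcm(11, 9) = 99: x ≡ 35 (mod 99).
  Combine with x ≡ 0 (mod 7): since gcd(99, 7) = 1, we get a unique residue mod 693.
    Write x = 35 + 99·t and substitute into x ≡ 0 (mod 7): 99·t ≡ 0 − 35 = -35 (mod 7).
    Reduce coefficients mod 7: 1·t ≡ 0 (mod 7).
    So t ≡ 0 (mod 7).
    Then x = 35 + 99·0 = 35, valid modulo lcm(99, 7) = 693: x ≡ 35 (mod 693).
Verify: 35 mod 11 = 2 ✓, 35 mod 9 = 8 ✓, 35 mod 7 = 0 ✓.

x ≡ 35 (mod 693).


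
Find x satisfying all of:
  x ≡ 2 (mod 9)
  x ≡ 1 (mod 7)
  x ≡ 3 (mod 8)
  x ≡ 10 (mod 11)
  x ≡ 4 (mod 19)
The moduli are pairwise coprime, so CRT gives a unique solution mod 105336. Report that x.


Product of moduli M = 9 · 7 · 8 · 11 · 19 = 105336.
Merge one congruence at a time:
  Start: x ≡ 2 (mod 9).
  Combine with x ≡ 1 (mod 7); new modulus lcm = 63.
    Write x = 2 + 9·t and substitute into x ≡ 1 (mod 7): 9·t ≡ 1 − 2 = -1 (mod 7).
    Reduce coefficients mod 7: 2·t ≡ 6 (mod 7).
    The inverse of 2 mod 7 is 4 (since 2·4 = 8 = 1·7 + 1), so t ≡ 4·6 = 24 ≡ 3 (mod 7).
    Then x = 2 + 9·3 = 29, valid modulo lcm(9, 7) = 63: x ≡ 29 (mod 63).
  Combine with x ≡ 3 (mod 8); new modulus lcm = 504.
    Write x = 29 + 63·t and substitute into x ≡ 3 (mod 8): 63·t ≡ 3 − 29 = -26 (mod 8).
    Reduce coefficients mod 8: 7·t ≡ 6 (mod 8).
    The inverse of 7 mod 8 is 7 (since 7·7 = 49 = 6·8 + 1), so t ≡ 7·6 = 42 ≡ 2 (mod 8).
    Then x = 29 + 63·2 = 155, valid modulo lcm(63, 8) = 504: x ≡ 155 (mod 504).
  Combine with x ≡ 10 (mod 11); new modulus lcm = 5544.
    Write x = 155 + 504·t and substitute into x ≡ 10 (mod 11): 504·t ≡ 10 − 155 = -145 (mod 11).
    Reduce coefficients mod 11: 9·t ≡ 9 (mod 11).
    The inverse of 9 mod 11 is 5 (since 9·5 = 45 = 4·11 + 1), so t ≡ 5·9 = 45 ≡ 1 (mod 11).
    Then x = 155 + 504·1 = 659, valid modulo lcm(504, 11) = 5544: x ≡ 659 (mod 5544).
  Combine with x ≡ 4 (mod 19); new modulus lcm = 105336.
    Write x = 659 + 5544·t and substitute into x ≡ 4 (mod 19): 5544·t ≡ 4 − 659 = -655 (mod 19).
    Reduce coefficients mod 19: 15·t ≡ 10 (mod 19).
    The inverse of 15 mod 19 is 14 (since 15·14 = 210 = 11·19 + 1), so t ≡ 14·10 = 140 ≡ 7 (mod 19).
    Then x = 659 + 5544·7 = 39467, valid modulo lcm(5544, 19) = 105336: x ≡ 39467 (mod 105336).
Verify against each original: 39467 mod 9 = 2, 39467 mod 7 = 1, 39467 mod 8 = 3, 39467 mod 11 = 10, 39467 mod 19 = 4.

x ≡ 39467 (mod 105336).


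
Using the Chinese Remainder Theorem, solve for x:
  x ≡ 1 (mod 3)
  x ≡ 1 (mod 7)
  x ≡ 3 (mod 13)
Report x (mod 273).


Moduli 3, 7, 13 are pairwise coprime; by CRT there is a unique solution modulo M = 3 · 7 · 13 = 273.
Solve pairwise, accumulating the modulus:
  Start with x ≡ 1 (mod 3).
  Combine with x ≡ 1 (mod 7): since gcd(3, 7) = 1, we get a unique residue mod 21.
    Write x = 1 + 3·t and substitute into x ≡ 1 (mod 7): 3·t ≡ 1 − 1 = 0 (mod 7).
    The inverse of 3 mod 7 is 5 (since 3·5 = 15 = 2·7 + 1), so t ≡ 5·0 = 0 ≡ 0 (mod 7).
    Then x = 1 + 3·0 = 1, valid modulo lcm(3, 7) = 21: x ≡ 1 (mod 21).
  Combine with x ≡ 3 (mod 13): since gcd(21, 13) = 1, we get a unique residue mod 273.
    Write x = 1 + 21·t and substitute into x ≡ 3 (mod 13): 21·t ≡ 3 − 1 = 2 (mod 13).
    Reduce coefficients mod 13: 8·t ≡ 2 (mod 13).
    The inverse of 8 mod 13 is 5 (since 8·5 = 40 = 3·13 + 1), so t ≡ 5·2 = 10 ≡ 10 (mod 13).
    Then x = 1 + 21·10 = 211, valid modulo lcm(21, 13) = 273: x ≡ 211 (mod 273).
Verify: 211 mod 3 = 1 ✓, 211 mod 7 = 1 ✓, 211 mod 13 = 3 ✓.

x ≡ 211 (mod 273).


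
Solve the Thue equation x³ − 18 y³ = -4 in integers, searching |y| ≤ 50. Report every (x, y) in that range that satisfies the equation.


The equation is x³ - 18y³ = -4. For fixed y, x³ = 18·y³ − 4, so a solution requires the RHS to be a perfect cube.
Strategy: iterate y from -50 to 50, compute RHS = 18·y³ − 4, and check whether it is a (positive or negative) perfect cube.
Check small values of y:
  y = 0: RHS = -4 is not a perfect cube.
  y = 1: RHS = 14 is not a perfect cube.
  y = -1: RHS = -22 is not a perfect cube.
  y = 2: RHS = 140 is not a perfect cube.
  y = -2: RHS = -148 is not a perfect cube.
  y = 3: RHS = 482 is not a perfect cube.
  y = -3: RHS = -490 is not a perfect cube.
Continuing the search up to |y| = 50 finds no solutions either.
No (x, y) in the scanned range satisfies the equation.

No integer solutions with |y| ≤ 50.


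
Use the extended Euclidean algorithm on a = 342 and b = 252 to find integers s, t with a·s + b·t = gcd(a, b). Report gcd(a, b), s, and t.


Euclidean algorithm on (342, 252) — divide until remainder is 0:
  342 = 1 · 252 + 90
  252 = 2 · 90 + 72
  90 = 1 · 72 + 18
  72 = 4 · 18 + 0
gcd(342, 252) = 18.
Track Bezout coefficients alongside the remainders: start with r₀ = 342 = a·1 + b·0 (s = 1, t = 0) and r₁ = 252 = a·0 + b·1 (s = 0, t = 1); each new remainder r_{k+1} = r_{k-1} − q_k·r_k inherits s_{k+1} = s_{k-1} − q_k·s_k, t_{k+1} = t_{k-1} − q_k·t_k, so r_k = a·s_k + b·t_k at every step:
  q = 1: r = 90, s = 1 − 1·0 = 1, t = 0 − 1·1 = -1  (check: 342·1 + 252·(-1) = 90)
  q = 2: r = 72, s = 0 − 2·1 = -2, t = 1 − 2·(-1) = 3  (check: 342·(-2) + 252·3 = 72)
  q = 1: r = 18, s = 1 − 1·(-2) = 3, t = -1 − 1·3 = -4  (check: 342·3 + 252·(-4) = 18)
The row with r = 18 (the gcd) gives the Bezout coefficients s = 3, t = -4.
Result: 342 · (3) + 252 · (-4) = 18.

gcd(342, 252) = 18; s = 3, t = -4 (check: 342·3 + 252·(-4) = 18).


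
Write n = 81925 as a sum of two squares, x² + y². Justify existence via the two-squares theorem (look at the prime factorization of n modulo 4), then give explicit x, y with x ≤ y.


Step 1: Factor n = 81925 = 5^2 · 29 · 113.
Step 2: Check the mod-4 condition on each prime factor: 5 ≡ 1 (mod 4), exponent 2; 29 ≡ 1 (mod 4), exponent 1; 113 ≡ 1 (mod 4), exponent 1.
All primes ≡ 3 (mod 4) appear to even exponent (or don't appear), so by the two-squares theorem n IS expressible as a sum of two squares.
Step 3: Build a representation. Group n = k² · m with k = 5 and m = 29 · 113 = 3277 (a product of primes ≡ 1 (mod 4)); a representation of m scales to one of n via (k·x)² + (k·y)² = k²(x² + y²). Each prime p ≡ 1 (mod 4) is itself a sum of two squares; find a² by testing p − a² for a perfect square:
  29: 29 − 1² = 28, 29 − 2² = 25 = 5² ⇒ 29 = 2² + 5².
  113: 113 − 1² = 112, 113 − 2² = 109, 113 − 3² = 104, 113 − 4² = 97, 113 − 5² = 88, 113 − 6² = 77, 113 − 7² = 64 = 8² ⇒ 113 = 7² + 8².
  Combine using the Brahmagupta–Fibonacci identity (a² + b²)(c² + d²) = (ac − bd)² + (ad + bc)² = (ac + bd)² + (ad − bc)²:
  29 · 113 = 3277: from (2² + 5²)(7² + 8²), take (2·7 − 5·8, 2·8 + 5·7) = (14 − 40, 16 + 35) = (-26, 51); dropping signs (only squares matter) gives (26, 51); check 26² + 51² = 676 + 2601 = 3277 ✓.
  Scale by k = 5: (5·26, 5·51) = (130, 255).
Step 4: Order so x ≤ y and verify: 130² + 255² = 16900 + 65025 = 81925 = n. ✓

n = 81925 = 130² + 255² (one valid representation with x ≤ y).


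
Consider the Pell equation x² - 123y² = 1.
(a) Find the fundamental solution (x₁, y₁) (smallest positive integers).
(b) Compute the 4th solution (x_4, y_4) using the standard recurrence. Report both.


Step 1: Find the fundamental solution (x₁, y₁) of x² - 123y² = 1.
  Expand √123 as a continued fraction. a₀ = ⌊√123⌋ = 11; iterate m_{k+1} = d_k·a_k − m_k, d_{k+1} = (123 − m_{k+1}²)/d_k, a_{k+1} = ⌊(a₀ + m_{k+1})/d_{k+1}⌋ (starting m₀ = 0, d₀ = 1), with convergents p_k = a_k·p_{k-1} + p_{k-2}, q_k = a_k·q_{k-1} + q_{k-2} (p₋₁ = 1, q₋₁ = 0):
  k = 0: a₀ = 11; p₀/q₀ = 11/1; p₀² − 123·q₀² = 121 − 123 = -2.
  k = 1: m = 11, d = 2, a = ⌊(11 + 11)/2⌋ = 11; p/q = (11·11 + 1)/(11·1 + 0) = 122/11; p² − 123·q² = 14884 − 14883 = 1.
  The first convergent with p² − 123·q² = 1 gives the fundamental solution (x₁, y₁) = (122, 11).
Step 2: Apply the recurrence (x_{n+1}, y_{n+1}) = (x₁x_n + 123y₁y_n, x₁y_n + y₁x_n) repeatedly.
  From (x_1, y_1) = (122, 11): x_2 = 122·122 + 123·11·11 = 29767; y_2 = 122·11 + 11·122 = 2684.
  From (x_2, y_2) = (29767, 2684): x_3 = 122·29767 + 123·11·2684 = 7263026; y_3 = 122·2684 + 11·29767 = 654885.
  From (x_3, y_3) = (7263026, 654885): x_4 = 122·7263026 + 123·11·654885 = 1772148577; y_4 = 122·654885 + 11·7263026 = 159789256.
Step 3: Verify x_4² - 123·y_4² = 3140510578963124929 - 3140510578963124928 = 1 (should be 1). ✓

(x_1, y_1) = (122, 11); (x_4, y_4) = (1772148577, 159789256).


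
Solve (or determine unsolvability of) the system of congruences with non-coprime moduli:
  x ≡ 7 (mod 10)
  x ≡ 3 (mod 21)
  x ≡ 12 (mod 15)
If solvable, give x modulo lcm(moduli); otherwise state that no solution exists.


Moduli 10, 21, 15 are not pairwise coprime, so CRT works modulo lcm(m_i) when all pairwise compatibility conditions hold.
Pairwise compatibility: gcd(m_i, m_j) must divide a_i - a_j for every pair.
Merge one congruence at a time:
  Start: x ≡ 7 (mod 10).
  Combine with x ≡ 3 (mod 21): gcd(10, 21) = 1; 3 - 7 = -4, which IS divisible by 1, so compatible.
    Write x = 7 + 10·t and substitute into x ≡ 3 (mod 21): 10·t ≡ 3 − 7 = -4 (mod 21).
    Reduce coefficients mod 21: 10·t ≡ 17 (mod 21).
    The inverse of 10 mod 21 is 19 (since 10·19 = 190 = 9·21 + 1), so t ≡ 19·17 = 323 ≡ 8 (mod 21).
    Then x = 7 + 10·8 = 87, valid modulo lcm(10, 21) = 210: x ≡ 87 (mod 210).
  Combine with x ≡ 12 (mod 15): gcd(210, 15) = 15; 12 - 87 = -75, which IS divisible by 15, so compatible.
    Write x = 87 + 210·t and substitute into x ≡ 12 (mod 15): 210·t ≡ 12 − 87 = -75 (mod 15).
    Divide the congruence (and modulus) by g = 15: 14·t ≡ -5 (mod 1).
    Modulo 1 every t works; take t = 0.
    Then x = 87 + 210·0 = 87, valid modulo lcm(210, 15) = 210: x ≡ 87 (mod 210).
Verify: 87 mod 10 = 7, 87 mod 21 = 3, 87 mod 15 = 12.

x ≡ 87 (mod 210).


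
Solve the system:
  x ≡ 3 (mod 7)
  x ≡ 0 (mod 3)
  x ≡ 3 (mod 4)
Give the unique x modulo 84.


Moduli 7, 3, 4 are pairwise coprime; by CRT there is a unique solution modulo M = 7 · 3 · 4 = 84.
Solve pairwise, accumulating the modulus:
  Start with x ≡ 3 (mod 7).
  Combine with x ≡ 0 (mod 3): since gcd(7, 3) = 1, we get a unique residue mod 21.
    Write x = 3 + 7·t and substitute into x ≡ 0 (mod 3): 7·t ≡ 0 − 3 = -3 (mod 3).
    Reduce coefficients mod 3: 1·t ≡ 0 (mod 3).
    So t ≡ 0 (mod 3).
    Then x = 3 + 7·0 = 3, valid modulo lcm(7, 3) = 21: x ≡ 3 (mod 21).
  Combine with x ≡ 3 (mod 4): since gcd(21, 4) = 1, we get a unique residue mod 84.
    Write x = 3 + 21·t and substitute into x ≡ 3 (mod 4): 21·t ≡ 3 − 3 = 0 (mod 4).
    Reduce coefficients mod 4: 1·t ≡ 0 (mod 4).
    So t ≡ 0 (mod 4).
    Then x = 3 + 21·0 = 3, valid modulo lcm(21, 4) = 84: x ≡ 3 (mod 84).
Verify: 3 mod 7 = 3 ✓, 3 mod 3 = 0 ✓, 3 mod 4 = 3 ✓.

x ≡ 3 (mod 84).


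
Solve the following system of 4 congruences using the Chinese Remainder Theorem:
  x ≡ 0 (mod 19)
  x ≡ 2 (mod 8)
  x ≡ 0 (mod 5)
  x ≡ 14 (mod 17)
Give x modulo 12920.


Product of moduli M = 19 · 8 · 5 · 17 = 12920.
Merge one congruence at a time:
  Start: x ≡ 0 (mod 19).
  Combine with x ≡ 2 (mod 8); new modulus lcm = 152.
    Write x = 0 + 19·t and substitute into x ≡ 2 (mod 8): 19·t ≡ 2 − 0 = 2 (mod 8).
    Reduce coefficients mod 8: 3·t ≡ 2 (mod 8).
    The inverse of 3 mod 8 is 3 (since 3·3 = 9 = 1·8 + 1), so t ≡ 3·2 = 6 ≡ 6 (mod 8).
    Then x = 0 + 19·6 = 114, valid modulo lcm(19, 8) = 152: x ≡ 114 (mod 152).
  Combine with x ≡ 0 (mod 5); new modulus lcm = 760.
    Write x = 114 + 152·t and substitute into x ≡ 0 (mod 5): 152·t ≡ 0 − 114 = -114 (mod 5).
    Reduce coefficients mod 5: 2·t ≡ 1 (mod 5).
    The inverse of 2 mod 5 is 3 (since 2·3 = 6 = 1·5 + 1), so t ≡ 3·1 = 3 ≡ 3 (mod 5).
    Then x = 114 + 152·3 = 570, valid modulo lcm(152, 5) = 760: x ≡ 570 (mod 760).
  Combine with x ≡ 14 (mod 17); new modulus lcm = 12920.
    Write x = 570 + 760·t and substitute into x ≡ 14 (mod 17): 760·t ≡ 14 − 570 = -556 (mod 17).
    Reduce coefficients mod 17: 12·t ≡ 5 (mod 17).
    The inverse of 12 mod 17 is 10 (since 12·10 = 120 = 7·17 + 1), so t ≡ 10·5 = 50 ≡ 16 (mod 17).
    Then x = 570 + 760·16 = 12730, valid modulo lcm(760, 17) = 12920: x ≡ 12730 (mod 12920).
Verify against each original: 12730 mod 19 = 0, 12730 mod 8 = 2, 12730 mod 5 = 0, 12730 mod 17 = 14.

x ≡ 12730 (mod 12920).


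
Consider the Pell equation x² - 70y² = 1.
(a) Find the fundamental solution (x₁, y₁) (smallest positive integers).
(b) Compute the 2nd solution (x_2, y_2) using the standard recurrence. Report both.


Step 1: Find the fundamental solution (x₁, y₁) of x² - 70y² = 1.
  Expand √70 as a continued fraction. a₀ = ⌊√70⌋ = 8; iterate m_{k+1} = d_k·a_k − m_k, d_{k+1} = (70 − m_{k+1}²)/d_k, a_{k+1} = ⌊(a₀ + m_{k+1})/d_{k+1}⌋ (starting m₀ = 0, d₀ = 1), with convergents p_k = a_k·p_{k-1} + p_{k-2}, q_k = a_k·q_{k-1} + q_{k-2} (p₋₁ = 1, q₋₁ = 0):
  k = 0: a₀ = 8; p₀/q₀ = 8/1; p₀² − 70·q₀² = 64 − 70 = -6.
  k = 1: m = 8, d = 6, a = ⌊(8 + 8)/6⌋ = 2; p/q = (2·8 + 1)/(2·1 + 0) = 17/2; p² − 70·q² = 289 − 280 = 9.
  k = 2: m = 4, d = 9, a = ⌊(8 + 4)/9⌋ = 1; p/q = (1·17 + 8)/(1·2 + 1) = 25/3; p² − 70·q² = 625 − 630 = -5.
  k = 3: m = 5, d = 5, a = ⌊(8 + 5)/5⌋ = 2; p/q = (2·25 + 17)/(2·3 + 2) = 67/8; p² − 70·q² = 4489 − 4480 = 9.
  k = 4: m = 5, d = 9, a = ⌊(8 + 5)/9⌋ = 1; p/q = (1·67 + 25)/(1·8 + 3) = 92/11; p² − 70·q² = 8464 − 8470 = -6.
  k = 5: m = 4, d = 6, a = ⌊(8 + 4)/6⌋ = 2; p/q = (2·92 + 67)/(2·11 + 8) = 251/30; p² − 70·q² = 63001 − 63000 = 1.
  The first convergent with p² − 70·q² = 1 gives the fundamental solution (x₁, y₁) = (251, 30).
Step 2: Apply the recurrence (x_{n+1}, y_{n+1}) = (x₁x_n + 70y₁y_n, x₁y_n + y₁x_n) repeatedly.
  From (x_1, y_1) = (251, 30): x_2 = 251·251 + 70·30·30 = 126001; y_2 = 251·30 + 30·251 = 15060.
Step 3: Verify x_2² - 70·y_2² = 15876252001 - 15876252000 = 1 (should be 1). ✓

(x_1, y_1) = (251, 30); (x_2, y_2) = (126001, 15060).


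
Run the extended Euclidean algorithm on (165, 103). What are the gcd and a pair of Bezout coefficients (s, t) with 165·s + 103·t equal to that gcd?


Euclidean algorithm on (165, 103) — divide until remainder is 0:
  165 = 1 · 103 + 62
  103 = 1 · 62 + 41
  62 = 1 · 41 + 21
  41 = 1 · 21 + 20
  21 = 1 · 20 + 1
  20 = 20 · 1 + 0
gcd(165, 103) = 1.
Track Bezout coefficients alongside the remainders: start with r₀ = 165 = a·1 + b·0 (s = 1, t = 0) and r₁ = 103 = a·0 + b·1 (s = 0, t = 1); each new remainder r_{k+1} = r_{k-1} − q_k·r_k inherits s_{k+1} = s_{k-1} − q_k·s_k, t_{k+1} = t_{k-1} − q_k·t_k, so r_k = a·s_k + b·t_k at every step:
  q = 1: r = 62, s = 1 − 1·0 = 1, t = 0 − 1·1 = -1  (check: 165·1 + 103·(-1) = 62)
  q = 1: r = 41, s = 0 − 1·1 = -1, t = 1 − 1·(-1) = 2  (check: 165·(-1) + 103·2 = 41)
  q = 1: r = 21, s = 1 − 1·(-1) = 2, t = -1 − 1·2 = -3  (check: 165·2 + 103·(-3) = 21)
  q = 1: r = 20, s = -1 − 1·2 = -3, t = 2 − 1·(-3) = 5  (check: 165·(-3) + 103·5 = 20)
  q = 1: r = 1, s = 2 − 1·(-3) = 5, t = -3 − 1·5 = -8  (check: 165·5 + 103·(-8) = 1)
The row with r = 1 (the gcd) gives the Bezout coefficients s = 5, t = -8.
Result: 165 · (5) + 103 · (-8) = 1.

gcd(165, 103) = 1; s = 5, t = -8 (check: 165·5 + 103·(-8) = 1).


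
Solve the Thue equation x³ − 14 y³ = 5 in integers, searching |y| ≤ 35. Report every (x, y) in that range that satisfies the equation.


The equation is x³ - 14y³ = 5. For fixed y, x³ = 14·y³ + 5, so a solution requires the RHS to be a perfect cube.
Strategy: iterate y from -35 to 35, compute RHS = 14·y³ + 5, and check whether it is a (positive or negative) perfect cube.
Check small values of y:
  y = 0: RHS = 5 is not a perfect cube.
  y = 1: RHS = 19 is not a perfect cube.
  y = -1: RHS = -9 is not a perfect cube.
  y = 2: RHS = 117 is not a perfect cube.
  y = -2: RHS = -107 is not a perfect cube.
  y = 3: RHS = 383 is not a perfect cube.
  y = -3: RHS = -373 is not a perfect cube.
Continuing the search up to |y| = 35 finds no solutions either.
No (x, y) in the scanned range satisfies the equation.

No integer solutions with |y| ≤ 35.


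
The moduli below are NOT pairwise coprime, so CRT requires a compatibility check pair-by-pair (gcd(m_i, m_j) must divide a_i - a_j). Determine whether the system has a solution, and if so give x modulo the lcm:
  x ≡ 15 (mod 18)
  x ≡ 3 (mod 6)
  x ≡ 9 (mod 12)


Moduli 18, 6, 12 are not pairwise coprime, so CRT works modulo lcm(m_i) when all pairwise compatibility conditions hold.
Pairwise compatibility: gcd(m_i, m_j) must divide a_i - a_j for every pair.
Merge one congruence at a time:
  Start: x ≡ 15 (mod 18).
  Combine with x ≡ 3 (mod 6): gcd(18, 6) = 6; 3 - 15 = -12, which IS divisible by 6, so compatible.
    Write x = 15 + 18·t and substitute into x ≡ 3 (mod 6): 18·t ≡ 3 − 15 = -12 (mod 6).
    Divide the congruence (and modulus) by g = 6: 3·t ≡ -2 (mod 1).
    Modulo 1 every t works; take t = 0.
    Then x = 15 + 18·0 = 15, valid modulo lcm(18, 6) = 18: x ≡ 15 (mod 18).
  Combine with x ≡ 9 (mod 12): gcd(18, 12) = 6; 9 - 15 = -6, which IS divisible by 6, so compatible.
    Write x = 15 + 18·t and substitute into x ≡ 9 (mod 12): 18·t ≡ 9 − 15 = -6 (mod 12).
    Divide the congruence (and modulus) by g = 6: 3·t ≡ -1 (mod 2).
    Reduce coefficients mod 2: 1·t ≡ 1 (mod 2).
    So t ≡ 1 (mod 2).
    Then x = 15 + 18·1 = 33, valid modulo lcm(18, 12) = 36: x ≡ 33 (mod 36).
Verify: 33 mod 18 = 15, 33 mod 6 = 3, 33 mod 12 = 9.

x ≡ 33 (mod 36).


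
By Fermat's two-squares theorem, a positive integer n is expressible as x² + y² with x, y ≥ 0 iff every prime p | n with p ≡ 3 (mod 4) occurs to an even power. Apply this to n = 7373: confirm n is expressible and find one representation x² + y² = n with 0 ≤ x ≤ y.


Step 1: Factor n = 7373 = 73 · 101.
Step 2: Check the mod-4 condition on each prime factor: 73 ≡ 1 (mod 4), exponent 1; 101 ≡ 1 (mod 4), exponent 1.
All primes ≡ 3 (mod 4) appear to even exponent (or don't appear), so by the two-squares theorem n IS expressible as a sum of two squares.
Step 3: Build a representation. Here n = 73 · 101 is a product of primes ≡ 1 (mod 4). Each prime p ≡ 1 (mod 4) is itself a sum of two squares; find a² by testing p − a² for a perfect square:
  73: 73 − 1² = 72, 73 − 2² = 69, 73 − 3² = 64 = 8² ⇒ 73 = 3² + 8².
  101: 101 − 1² = 100 = 10² ⇒ 101 = 1² + 10².
  Combine using the Brahmagupta–Fibonacci identity (a² + b²)(c² + d²) = (ac − bd)² + (ad + bc)² = (ac + bd)² + (ad − bc)²:
  73 · 101 = 7373: from (3² + 8²)(1² + 10²), take (3·1 − 8·10, 3·10 + 8·1) = (3 − 80, 30 + 8) = (-77, 38); dropping signs (only squares matter) gives (77, 38); check 77² + 38² = 5929 + 1444 = 7373 ✓.
Step 4: Order so x ≤ y and verify: 38² + 77² = 1444 + 5929 = 7373 = n. ✓

n = 7373 = 38² + 77² (one valid representation with x ≤ y).


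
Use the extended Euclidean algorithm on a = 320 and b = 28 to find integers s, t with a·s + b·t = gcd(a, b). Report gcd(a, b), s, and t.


Euclidean algorithm on (320, 28) — divide until remainder is 0:
  320 = 11 · 28 + 12
  28 = 2 · 12 + 4
  12 = 3 · 4 + 0
gcd(320, 28) = 4.
Track Bezout coefficients alongside the remainders: start with r₀ = 320 = a·1 + b·0 (s = 1, t = 0) and r₁ = 28 = a·0 + b·1 (s = 0, t = 1); each new remainder r_{k+1} = r_{k-1} − q_k·r_k inherits s_{k+1} = s_{k-1} − q_k·s_k, t_{k+1} = t_{k-1} − q_k·t_k, so r_k = a·s_k + b·t_k at every step:
  q = 11: r = 12, s = 1 − 11·0 = 1, t = 0 − 11·1 = -11  (check: 320·1 + 28·(-11) = 12)
  q = 2: r = 4, s = 0 − 2·1 = -2, t = 1 − 2·(-11) = 23  (check: 320·(-2) + 28·23 = 4)
The row with r = 4 (the gcd) gives the Bezout coefficients s = -2, t = 23.
Result: 320 · (-2) + 28 · (23) = 4.

gcd(320, 28) = 4; s = -2, t = 23 (check: 320·(-2) + 28·23 = 4).


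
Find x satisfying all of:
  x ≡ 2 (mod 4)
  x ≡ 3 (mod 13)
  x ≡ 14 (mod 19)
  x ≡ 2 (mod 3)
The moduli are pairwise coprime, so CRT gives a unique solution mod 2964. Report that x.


Product of moduli M = 4 · 13 · 19 · 3 = 2964.
Merge one congruence at a time:
  Start: x ≡ 2 (mod 4).
  Combine with x ≡ 3 (mod 13); new modulus lcm = 52.
    Write x = 2 + 4·t and substitute into x ≡ 3 (mod 13): 4·t ≡ 3 − 2 = 1 (mod 13).
    The inverse of 4 mod 13 is 10 (since 4·10 = 40 = 3·13 + 1), so t ≡ 10·1 = 10 ≡ 10 (mod 13).
    Then x = 2 + 4·10 = 42, valid modulo lcm(4, 13) = 52: x ≡ 42 (mod 52).
  Combine with x ≡ 14 (mod 19); new modulus lcm = 988.
    Write x = 42 + 52·t and substitute into x ≡ 14 (mod 19): 52·t ≡ 14 − 42 = -28 (mod 19).
    Reduce coefficients mod 19: 14·t ≡ 10 (mod 19).
    The inverse of 14 mod 19 is 15 (since 14·15 = 210 = 11·19 + 1), so t ≡ 15·10 = 150 ≡ 17 (mod 19).
    Then x = 42 + 52·17 = 926, valid modulo lcm(52, 19) = 988: x ≡ 926 (mod 988).
  Combine with x ≡ 2 (mod 3); new modulus lcm = 2964.
    Write x = 926 + 988·t and substitute into x ≡ 2 (mod 3): 988·t ≡ 2 − 926 = -924 (mod 3).
    Reduce coefficients mod 3: 1·t ≡ 0 (mod 3).
    So t ≡ 0 (mod 3).
    Then x = 926 + 988·0 = 926, valid modulo lcm(988, 3) = 2964: x ≡ 926 (mod 2964).
Verify against each original: 926 mod 4 = 2, 926 mod 13 = 3, 926 mod 19 = 14, 926 mod 3 = 2.

x ≡ 926 (mod 2964).
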